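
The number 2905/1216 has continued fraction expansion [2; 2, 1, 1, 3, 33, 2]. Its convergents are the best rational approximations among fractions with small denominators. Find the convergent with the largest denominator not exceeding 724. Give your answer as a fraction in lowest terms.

a_0 = 2: 2/1  (≤ bound)
a_1 = 2: 5/2  (≤ bound)
a_2 = 1: 7/3  (≤ bound)
a_3 = 1: 12/5  (≤ bound)
a_4 = 3: 43/18  (≤ bound)
a_5 = 33: 1431/599  (≤ bound)
a_6 = 2: 2905/1216  (> 724, stop)

1431/599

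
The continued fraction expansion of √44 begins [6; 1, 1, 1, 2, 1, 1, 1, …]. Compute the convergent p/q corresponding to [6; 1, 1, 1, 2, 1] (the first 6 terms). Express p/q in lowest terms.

Compute successive convergents:
a_0 = 6: 6/1
a_1 = 1: 7/1
a_2 = 1: 13/2
a_3 = 1: 20/3
a_4 = 2: 53/8
a_5 = 1: 73/11

73/11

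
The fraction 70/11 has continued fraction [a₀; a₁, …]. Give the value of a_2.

⌊70/11⌋ = 6, remainder 4
⌊11/4⌋ = 2, remainder 3
⌊4/3⌋ = 1, remainder 1

1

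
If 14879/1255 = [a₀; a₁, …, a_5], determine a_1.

1

14879 = 11·1255 + 1074, so a_0 = 11
1255 = 1·1074 + 181, so a_1 = 1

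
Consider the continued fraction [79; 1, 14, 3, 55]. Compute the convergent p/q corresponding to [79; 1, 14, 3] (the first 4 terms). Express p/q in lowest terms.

Compute successive convergents:
a_0 = 79: 79/1
a_1 = 1: 80/1
a_2 = 14: 1199/15
a_3 = 3: 3677/46

3677/46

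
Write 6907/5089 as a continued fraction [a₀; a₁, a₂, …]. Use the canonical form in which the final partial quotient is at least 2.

[1; 2, 1, 3, 1, 51, 7]

Run the Euclidean algorithm, recording each quotient:
6907 = 1·5089 + 1818, so a_0 = 1
5089 = 2·1818 + 1453, so a_1 = 2
1818 = 1·1453 + 365, so a_2 = 1
1453 = 3·365 + 358, so a_3 = 3
365 = 1·358 + 7, so a_4 = 1
358 = 51·7 + 1, so a_5 = 51
7 = 7·1 + 0, so a_6 = 7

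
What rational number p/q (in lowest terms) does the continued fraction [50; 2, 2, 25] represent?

6401/127

a_0 = 50: 50/1
a_1 = 2: 101/2
a_2 = 2: 252/5
a_3 = 25: 6401/127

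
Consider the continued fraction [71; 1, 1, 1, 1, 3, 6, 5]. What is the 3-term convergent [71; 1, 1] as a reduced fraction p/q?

143/2

Compute successive convergents:
a_0 = 71: 71/1
a_1 = 1: 72/1
a_2 = 1: 143/2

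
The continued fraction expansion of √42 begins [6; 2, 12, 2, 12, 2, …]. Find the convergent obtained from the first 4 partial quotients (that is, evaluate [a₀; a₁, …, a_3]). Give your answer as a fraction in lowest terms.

337/52

Compute successive convergents:
a_0 = 6: 6/1
a_1 = 2: 13/2
a_2 = 12: 162/25
a_3 = 2: 337/52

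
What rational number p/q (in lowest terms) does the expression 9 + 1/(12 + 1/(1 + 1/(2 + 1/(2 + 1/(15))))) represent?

12465/1373

Work from the innermost term outward:
Start with 15.
2 + 1/(15/1) = 2 + 1/15 = 31/15
2 + 1/(31/15) = 2 + 15/31 = 77/31
1 + 1/(77/31) = 1 + 31/77 = 108/77
12 + 1/(108/77) = 12 + 77/108 = 1373/108
9 + 1/(1373/108) = 9 + 108/1373 = 12465/1373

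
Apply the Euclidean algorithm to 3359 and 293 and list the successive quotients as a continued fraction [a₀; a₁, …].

[11; 2, 6, 2, 10]

Repeatedly divide and take the remainder:
3359 = 11·293 + 136, so a_0 = 11
293 = 2·136 + 21, so a_1 = 2
136 = 6·21 + 10, so a_2 = 6
21 = 2·10 + 1, so a_3 = 2
10 = 10·1 + 0, so a_4 = 10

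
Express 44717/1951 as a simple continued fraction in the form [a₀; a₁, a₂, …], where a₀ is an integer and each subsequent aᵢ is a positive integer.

[22; 1, 11, 1, 1, 38, 2]

Run the Euclidean algorithm, recording each quotient:
⌊44717/1951⌋ = 22, remainder 1795
⌊1951/1795⌋ = 1, remainder 156
⌊1795/156⌋ = 11, remainder 79
⌊156/79⌋ = 1, remainder 77
⌊79/77⌋ = 1, remainder 2
⌊77/2⌋ = 38, remainder 1
⌊2/1⌋ = 2, remainder 0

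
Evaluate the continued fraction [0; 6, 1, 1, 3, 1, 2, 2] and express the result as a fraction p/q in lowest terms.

Start with 2.
2 + 1/(2/1) = 2 + 1/2 = 5/2
1 + 1/(5/2) = 1 + 2/5 = 7/5
3 + 1/(7/5) = 3 + 5/7 = 26/7
1 + 1/(26/7) = 1 + 7/26 = 33/26
1 + 1/(33/26) = 1 + 26/33 = 59/33
6 + 1/(59/33) = 6 + 33/59 = 387/59
0 + 1/(387/59) = 0 + 59/387 = 59/387

59/387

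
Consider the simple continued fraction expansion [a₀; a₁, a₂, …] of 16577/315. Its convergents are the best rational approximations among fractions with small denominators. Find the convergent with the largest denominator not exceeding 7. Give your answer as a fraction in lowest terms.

158/3

a_0 = 52: 52/1  (≤ bound)
a_1 = 1: 53/1  (≤ bound)
a_2 = 1: 105/2  (≤ bound)
a_3 = 1: 158/3  (≤ bound)
a_4 = 2: 421/8  (> 7, stop)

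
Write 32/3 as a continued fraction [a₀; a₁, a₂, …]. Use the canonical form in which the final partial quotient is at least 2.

Repeatedly divide and take the remainder:
⌊32/3⌋ = 10, remainder 2
⌊3/2⌋ = 1, remainder 1
⌊2/1⌋ = 2, remainder 0

[10; 1, 2]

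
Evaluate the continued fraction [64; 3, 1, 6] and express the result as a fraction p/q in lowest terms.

1735/27

Work from the innermost term outward:
Start with 6.
1 + 1/(6/1) = 1 + 1/6 = 7/6
3 + 1/(7/6) = 3 + 6/7 = 27/7
64 + 1/(27/7) = 64 + 7/27 = 1735/27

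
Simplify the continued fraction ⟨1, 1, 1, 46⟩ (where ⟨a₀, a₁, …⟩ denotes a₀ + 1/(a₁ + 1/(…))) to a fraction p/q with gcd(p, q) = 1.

Use the convergent recurrence hₖ = aₖ·hₖ₋₁ + hₖ₋₂ (and likewise for the denominators kₖ):
a_0 = 1: 1/1
a_1 = 1: 2/1
a_2 = 1: 3/2
a_3 = 46: 140/93

140/93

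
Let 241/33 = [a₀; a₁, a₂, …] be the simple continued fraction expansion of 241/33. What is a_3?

Repeatedly divide and take the remainder:
241 = 7·33 + 10, so a_0 = 7
33 = 3·10 + 3, so a_1 = 3
10 = 3·3 + 1, so a_2 = 3
3 = 3·1 + 0, so a_3 = 3

3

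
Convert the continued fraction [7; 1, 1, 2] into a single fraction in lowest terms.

Use the convergent recurrence hₖ = aₖ·hₖ₋₁ + hₖ₋₂ (and likewise for the denominators kₖ):
a_0 = 7: 7/1
a_1 = 1: 8/1
a_2 = 1: 15/2
a_3 = 2: 38/5

38/5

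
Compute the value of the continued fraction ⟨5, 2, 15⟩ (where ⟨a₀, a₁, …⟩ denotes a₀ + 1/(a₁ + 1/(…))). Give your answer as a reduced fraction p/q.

170/31

a_0 = 5: 5/1
a_1 = 2: 11/2
a_2 = 15: 170/31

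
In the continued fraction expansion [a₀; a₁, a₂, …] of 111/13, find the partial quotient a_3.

Repeatedly divide and take the remainder:
111 = 8·13 + 7, so a_0 = 8
13 = 1·7 + 6, so a_1 = 1
7 = 1·6 + 1, so a_2 = 1
6 = 6·1 + 0, so a_3 = 6

6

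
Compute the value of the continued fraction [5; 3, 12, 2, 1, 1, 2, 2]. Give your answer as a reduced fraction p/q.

Start with 2.
2 + 1/(2/1) = 2 + 1/2 = 5/2
1 + 1/(5/2) = 1 + 2/5 = 7/5
1 + 1/(7/5) = 1 + 5/7 = 12/7
2 + 1/(12/7) = 2 + 7/12 = 31/12
12 + 1/(31/12) = 12 + 12/31 = 384/31
3 + 1/(384/31) = 3 + 31/384 = 1183/384
5 + 1/(1183/384) = 5 + 384/1183 = 6299/1183

6299/1183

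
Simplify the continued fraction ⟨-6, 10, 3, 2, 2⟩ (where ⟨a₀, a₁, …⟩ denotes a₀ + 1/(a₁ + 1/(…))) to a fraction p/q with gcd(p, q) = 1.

-1033/175

a_0 = -6: -6/1
a_1 = 10: -59/10
a_2 = 3: -183/31
a_3 = 2: -425/72
a_4 = 2: -1033/175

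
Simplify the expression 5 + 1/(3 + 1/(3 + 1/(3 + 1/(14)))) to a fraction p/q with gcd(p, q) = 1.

2503/472

a_0 = 5: 5/1
a_1 = 3: 16/3
a_2 = 3: 53/10
a_3 = 3: 175/33
a_4 = 14: 2503/472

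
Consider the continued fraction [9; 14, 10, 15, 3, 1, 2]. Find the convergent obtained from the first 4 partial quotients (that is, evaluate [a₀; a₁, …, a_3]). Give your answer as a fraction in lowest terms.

Start with 15.
10 + 1/(15/1) = 10 + 1/15 = 151/15
14 + 1/(151/15) = 14 + 15/151 = 2129/151
9 + 1/(2129/151) = 9 + 151/2129 = 19312/2129

19312/2129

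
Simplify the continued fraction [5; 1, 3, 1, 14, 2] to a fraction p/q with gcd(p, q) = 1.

887/153

a_0 = 5: 5/1
a_1 = 1: 6/1
a_2 = 3: 23/4
a_3 = 1: 29/5
a_4 = 14: 429/74
a_5 = 2: 887/153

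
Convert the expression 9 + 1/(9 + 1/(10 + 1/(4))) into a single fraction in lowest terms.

Starting at the tail and folding back:
Start with 4.
10 + 1/(4/1) = 10 + 1/4 = 41/4
9 + 1/(41/4) = 9 + 4/41 = 373/41
9 + 1/(373/41) = 9 + 41/373 = 3398/373

3398/373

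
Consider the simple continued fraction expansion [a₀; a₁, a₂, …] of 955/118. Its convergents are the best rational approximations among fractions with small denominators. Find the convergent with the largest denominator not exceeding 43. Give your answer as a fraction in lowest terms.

348/43

List convergents until the denominator exceeds the bound:
a_0 = 8: 8/1  (≤ bound)
a_1 = 10: 81/10  (≤ bound)
a_2 = 1: 89/11  (≤ bound)
a_3 = 2: 259/32  (≤ bound)
a_4 = 1: 348/43  (≤ bound)
a_5 = 2: 955/118  (> 43, stop)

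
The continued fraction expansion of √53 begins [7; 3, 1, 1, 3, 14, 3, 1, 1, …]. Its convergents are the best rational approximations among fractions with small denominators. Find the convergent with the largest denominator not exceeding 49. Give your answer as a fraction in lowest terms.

List convergents until the denominator exceeds the bound:
a_0 = 7: 7/1  (≤ bound)
a_1 = 3: 22/3  (≤ bound)
a_2 = 1: 29/4  (≤ bound)
a_3 = 1: 51/7  (≤ bound)
a_4 = 3: 182/25  (≤ bound)
a_5 = 14: 2599/357  (> 49, stop)

182/25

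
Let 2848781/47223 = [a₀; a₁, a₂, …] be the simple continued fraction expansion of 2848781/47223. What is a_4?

10

⌊2848781/47223⌋ = 60, remainder 15401
⌊47223/15401⌋ = 3, remainder 1020
⌊15401/1020⌋ = 15, remainder 101
⌊1020/101⌋ = 10, remainder 10
⌊101/10⌋ = 10, remainder 1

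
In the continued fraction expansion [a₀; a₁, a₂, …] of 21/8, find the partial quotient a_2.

1

Run the Euclidean algorithm, recording each quotient:
21 = 2·8 + 5, so a_0 = 2
8 = 1·5 + 3, so a_1 = 1
5 = 1·3 + 2, so a_2 = 1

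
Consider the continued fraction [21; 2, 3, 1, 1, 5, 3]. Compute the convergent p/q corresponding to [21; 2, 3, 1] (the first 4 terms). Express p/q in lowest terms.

193/9

Build up convergents one term at a time:
a_0 = 21: 21/1
a_1 = 2: 43/2
a_2 = 3: 150/7
a_3 = 1: 193/9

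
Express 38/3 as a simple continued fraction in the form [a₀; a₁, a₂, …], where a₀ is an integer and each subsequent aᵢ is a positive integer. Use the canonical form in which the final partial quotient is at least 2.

[12; 1, 2]

38 = 12·3 + 2, so a_0 = 12
3 = 1·2 + 1, so a_1 = 1
2 = 2·1 + 0, so a_2 = 2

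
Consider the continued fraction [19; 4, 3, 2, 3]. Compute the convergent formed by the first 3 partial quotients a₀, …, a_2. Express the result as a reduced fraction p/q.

a_0 = 19: 19/1
a_1 = 4: 77/4
a_2 = 3: 250/13

250/13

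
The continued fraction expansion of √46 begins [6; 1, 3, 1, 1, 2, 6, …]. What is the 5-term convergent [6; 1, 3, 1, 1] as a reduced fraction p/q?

61/9

Start with 1.
1 + 1/(1/1) = 1 + 1/1 = 2/1
3 + 1/(2/1) = 3 + 1/2 = 7/2
1 + 1/(7/2) = 1 + 2/7 = 9/7
6 + 1/(9/7) = 6 + 7/9 = 61/9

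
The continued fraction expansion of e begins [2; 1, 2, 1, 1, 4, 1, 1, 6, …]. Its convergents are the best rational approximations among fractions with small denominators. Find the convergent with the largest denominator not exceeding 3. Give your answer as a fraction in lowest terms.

8/3

a_0 = 2: 2/1  (≤ bound)
a_1 = 1: 3/1  (≤ bound)
a_2 = 2: 8/3  (≤ bound)
a_3 = 1: 11/4  (> 3, stop)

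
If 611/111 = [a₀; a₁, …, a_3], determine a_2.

⌊611/111⌋ = 5, remainder 56
⌊111/56⌋ = 1, remainder 55
⌊56/55⌋ = 1, remainder 1

1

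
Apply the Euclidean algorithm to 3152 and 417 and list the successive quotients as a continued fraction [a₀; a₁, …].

[7; 1, 1, 3, 1, 3, 12]

Run the Euclidean algorithm, recording each quotient:
3152 = 7·417 + 233, so a_0 = 7
417 = 1·233 + 184, so a_1 = 1
233 = 1·184 + 49, so a_2 = 1
184 = 3·49 + 37, so a_3 = 3
49 = 1·37 + 12, so a_4 = 1
37 = 3·12 + 1, so a_5 = 3
12 = 12·1 + 0, so a_6 = 12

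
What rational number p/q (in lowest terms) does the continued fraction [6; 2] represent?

a_0 = 6: 6/1
a_1 = 2: 13/2

13/2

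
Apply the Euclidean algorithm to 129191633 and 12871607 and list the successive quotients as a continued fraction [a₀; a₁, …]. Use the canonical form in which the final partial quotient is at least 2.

[10; 27, 15, 7, 47, 11, 1, 7]

129191633 = 10·12871607 + 475563, so a_0 = 10
12871607 = 27·475563 + 31406, so a_1 = 27
475563 = 15·31406 + 4473, so a_2 = 15
31406 = 7·4473 + 95, so a_3 = 7
4473 = 47·95 + 8, so a_4 = 47
95 = 11·8 + 7, so a_5 = 11
8 = 1·7 + 1, so a_6 = 1
7 = 7·1 + 0, so a_7 = 7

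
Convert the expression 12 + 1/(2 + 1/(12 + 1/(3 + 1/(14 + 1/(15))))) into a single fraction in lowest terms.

207451/16622

Use the convergent recurrence hₖ = aₖ·hₖ₋₁ + hₖ₋₂ (and likewise for the denominators kₖ):
a_0 = 12: 12/1
a_1 = 2: 25/2
a_2 = 12: 312/25
a_3 = 3: 961/77
a_4 = 14: 13766/1103
a_5 = 15: 207451/16622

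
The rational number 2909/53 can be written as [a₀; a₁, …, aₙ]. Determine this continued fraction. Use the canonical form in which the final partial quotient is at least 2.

2909 ÷ 53 → quotient 54, remainder 47
53 ÷ 47 → quotient 1, remainder 6
47 ÷ 6 → quotient 7, remainder 5
6 ÷ 5 → quotient 1, remainder 1
5 ÷ 1 → quotient 5, remainder 0

[54; 1, 7, 1, 5]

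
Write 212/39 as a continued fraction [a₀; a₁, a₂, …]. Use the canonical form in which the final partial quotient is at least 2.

[5; 2, 3, 2, 2]

Run the Euclidean algorithm, recording each quotient:
212 ÷ 39 → quotient 5, remainder 17
39 ÷ 17 → quotient 2, remainder 5
17 ÷ 5 → quotient 3, remainder 2
5 ÷ 2 → quotient 2, remainder 1
2 ÷ 1 → quotient 2, remainder 0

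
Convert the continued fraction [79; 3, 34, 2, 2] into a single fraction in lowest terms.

41331/521

Build up convergents one term at a time:
a_0 = 79: 79/1
a_1 = 3: 238/3
a_2 = 34: 8171/103
a_3 = 2: 16580/209
a_4 = 2: 41331/521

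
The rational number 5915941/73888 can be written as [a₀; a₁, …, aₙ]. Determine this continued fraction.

[80; 15, 13, 7, 5, 1, 3, 2]

Repeatedly divide and take the remainder:
⌊5915941/73888⌋ = 80, remainder 4901
⌊73888/4901⌋ = 15, remainder 373
⌊4901/373⌋ = 13, remainder 52
⌊373/52⌋ = 7, remainder 9
⌊52/9⌋ = 5, remainder 7
⌊9/7⌋ = 1, remainder 2
⌊7/2⌋ = 3, remainder 1
⌊2/1⌋ = 2, remainder 0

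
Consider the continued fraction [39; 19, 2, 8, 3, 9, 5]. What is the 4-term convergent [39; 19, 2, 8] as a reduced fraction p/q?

Start with 8.
2 + 1/(8/1) = 2 + 1/8 = 17/8
19 + 1/(17/8) = 19 + 8/17 = 331/17
39 + 1/(331/17) = 39 + 17/331 = 12926/331

12926/331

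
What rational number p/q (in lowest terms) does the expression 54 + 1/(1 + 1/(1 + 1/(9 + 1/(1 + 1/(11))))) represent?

Starting at the tail and folding back:
Start with 11.
1 + 1/(11/1) = 1 + 1/11 = 12/11
9 + 1/(12/11) = 9 + 11/12 = 119/12
1 + 1/(119/12) = 1 + 12/119 = 131/119
1 + 1/(131/119) = 1 + 119/131 = 250/131
54 + 1/(250/131) = 54 + 131/250 = 13631/250

13631/250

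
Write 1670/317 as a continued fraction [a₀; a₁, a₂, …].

Apply division with remainder until the remainder is 0:
1670 ÷ 317 → quotient 5, remainder 85
317 ÷ 85 → quotient 3, remainder 62
85 ÷ 62 → quotient 1, remainder 23
62 ÷ 23 → quotient 2, remainder 16
23 ÷ 16 → quotient 1, remainder 7
16 ÷ 7 → quotient 2, remainder 2
7 ÷ 2 → quotient 3, remainder 1
2 ÷ 1 → quotient 2, remainder 0

[5; 3, 1, 2, 1, 2, 3, 2]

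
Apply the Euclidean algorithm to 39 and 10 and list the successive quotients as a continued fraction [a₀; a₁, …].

[3; 1, 9]

⌊39/10⌋ = 3, remainder 9
⌊10/9⌋ = 1, remainder 1
⌊9/1⌋ = 9, remainder 0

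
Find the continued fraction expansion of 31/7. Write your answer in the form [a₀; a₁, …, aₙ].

[4; 2, 3]

Run the Euclidean algorithm, recording each quotient:
31 = 4·7 + 3, so a_0 = 4
7 = 2·3 + 1, so a_1 = 2
3 = 3·1 + 0, so a_2 = 3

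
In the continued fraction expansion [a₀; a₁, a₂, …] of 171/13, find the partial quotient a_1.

6

171 = 13·13 + 2, so a_0 = 13
13 = 6·2 + 1, so a_1 = 6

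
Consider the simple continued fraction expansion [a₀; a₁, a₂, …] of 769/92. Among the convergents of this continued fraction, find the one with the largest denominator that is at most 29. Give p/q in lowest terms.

List convergents until the denominator exceeds the bound:
a_0 = 8: 8/1  (≤ bound)
a_1 = 2: 17/2  (≤ bound)
a_2 = 1: 25/3  (≤ bound)
a_3 = 3: 92/11  (≤ bound)
a_4 = 1: 117/14  (≤ bound)
a_5 = 2: 326/39  (> 29, stop)

117/14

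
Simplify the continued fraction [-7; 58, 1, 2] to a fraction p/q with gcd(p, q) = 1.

a_0 = -7: -7/1
a_1 = 58: -405/58
a_2 = 1: -412/59
a_3 = 2: -1229/176

-1229/176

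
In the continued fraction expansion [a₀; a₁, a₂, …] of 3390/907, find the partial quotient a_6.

Apply division with remainder until the remainder is 0:
3390 = 3·907 + 669, so a_0 = 3
907 = 1·669 + 238, so a_1 = 1
669 = 2·238 + 193, so a_2 = 2
238 = 1·193 + 45, so a_3 = 1
193 = 4·45 + 13, so a_4 = 4
45 = 3·13 + 6, so a_5 = 3
13 = 2·6 + 1, so a_6 = 2

2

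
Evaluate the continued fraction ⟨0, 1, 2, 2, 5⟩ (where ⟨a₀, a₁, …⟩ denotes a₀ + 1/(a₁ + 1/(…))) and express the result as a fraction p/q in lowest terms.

27/38

a_0 = 0: 0/1
a_1 = 1: 1/1
a_2 = 2: 2/3
a_3 = 2: 5/7
a_4 = 5: 27/38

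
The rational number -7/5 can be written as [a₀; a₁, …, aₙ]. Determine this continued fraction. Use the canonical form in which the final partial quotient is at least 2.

-7 ÷ 5 → quotient -2, remainder 3
5 ÷ 3 → quotient 1, remainder 2
3 ÷ 2 → quotient 1, remainder 1
2 ÷ 1 → quotient 2, remainder 0

[-2; 1, 1, 2]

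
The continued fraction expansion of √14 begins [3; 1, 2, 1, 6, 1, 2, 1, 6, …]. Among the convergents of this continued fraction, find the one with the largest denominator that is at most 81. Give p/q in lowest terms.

a_0 = 3: 3/1  (≤ bound)
a_1 = 1: 4/1  (≤ bound)
a_2 = 2: 11/3  (≤ bound)
a_3 = 1: 15/4  (≤ bound)
a_4 = 6: 101/27  (≤ bound)
a_5 = 1: 116/31  (≤ bound)
a_6 = 2: 333/89  (> 81, stop)

116/31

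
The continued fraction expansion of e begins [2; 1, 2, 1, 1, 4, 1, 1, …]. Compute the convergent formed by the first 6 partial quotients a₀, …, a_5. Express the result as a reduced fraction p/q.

87/32

a_0 = 2: 2/1
a_1 = 1: 3/1
a_2 = 2: 8/3
a_3 = 1: 11/4
a_4 = 1: 19/7
a_5 = 4: 87/32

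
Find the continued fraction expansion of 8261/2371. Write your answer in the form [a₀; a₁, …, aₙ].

[3; 2, 15, 3, 3, 1, 5]

Repeatedly divide and take the remainder:
8261 = 3·2371 + 1148, so a_0 = 3
2371 = 2·1148 + 75, so a_1 = 2
1148 = 15·75 + 23, so a_2 = 15
75 = 3·23 + 6, so a_3 = 3
23 = 3·6 + 5, so a_4 = 3
6 = 1·5 + 1, so a_5 = 1
5 = 5·1 + 0, so a_6 = 5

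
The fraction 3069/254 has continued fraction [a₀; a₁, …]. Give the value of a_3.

⌊3069/254⌋ = 12, remainder 21
⌊254/21⌋ = 12, remainder 2
⌊21/2⌋ = 10, remainder 1
⌊2/1⌋ = 2, remainder 0

2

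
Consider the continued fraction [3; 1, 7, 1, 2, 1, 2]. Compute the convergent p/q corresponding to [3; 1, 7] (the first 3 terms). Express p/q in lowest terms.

Start with 7.
1 + 1/(7/1) = 1 + 1/7 = 8/7
3 + 1/(8/7) = 3 + 7/8 = 31/8

31/8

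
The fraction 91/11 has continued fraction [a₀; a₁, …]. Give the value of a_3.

Repeatedly divide and take the remainder:
⌊91/11⌋ = 8, remainder 3
⌊11/3⌋ = 3, remainder 2
⌊3/2⌋ = 1, remainder 1
⌊2/1⌋ = 2, remainder 0

2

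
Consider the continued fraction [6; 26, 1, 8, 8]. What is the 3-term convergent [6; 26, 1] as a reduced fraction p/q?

a_0 = 6: 6/1
a_1 = 26: 157/26
a_2 = 1: 163/27

163/27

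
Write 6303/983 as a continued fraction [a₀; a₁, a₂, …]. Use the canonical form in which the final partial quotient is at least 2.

Apply division with remainder until the remainder is 0:
6303 ÷ 983 → quotient 6, remainder 405
983 ÷ 405 → quotient 2, remainder 173
405 ÷ 173 → quotient 2, remainder 59
173 ÷ 59 → quotient 2, remainder 55
59 ÷ 55 → quotient 1, remainder 4
55 ÷ 4 → quotient 13, remainder 3
4 ÷ 3 → quotient 1, remainder 1
3 ÷ 1 → quotient 3, remainder 0

[6; 2, 2, 2, 1, 13, 1, 3]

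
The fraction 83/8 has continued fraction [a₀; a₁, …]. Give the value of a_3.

2

83 ÷ 8 → quotient 10, remainder 3
8 ÷ 3 → quotient 2, remainder 2
3 ÷ 2 → quotient 1, remainder 1
2 ÷ 1 → quotient 2, remainder 0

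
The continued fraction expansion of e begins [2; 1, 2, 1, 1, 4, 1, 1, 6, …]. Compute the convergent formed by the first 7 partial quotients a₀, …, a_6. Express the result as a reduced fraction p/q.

Starting at the tail and folding back:
Start with 1.
4 + 1/(1/1) = 4 + 1/1 = 5/1
1 + 1/(5/1) = 1 + 1/5 = 6/5
1 + 1/(6/5) = 1 + 5/6 = 11/6
2 + 1/(11/6) = 2 + 6/11 = 28/11
1 + 1/(28/11) = 1 + 11/28 = 39/28
2 + 1/(39/28) = 2 + 28/39 = 106/39

106/39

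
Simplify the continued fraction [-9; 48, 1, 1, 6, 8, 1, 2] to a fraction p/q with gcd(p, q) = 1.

a_0 = -9: -9/1
a_1 = 48: -431/48
a_2 = 1: -440/49
a_3 = 1: -871/97
a_4 = 6: -5666/631
a_5 = 8: -46199/5145
a_6 = 1: -51865/5776
a_7 = 2: -149929/16697

-149929/16697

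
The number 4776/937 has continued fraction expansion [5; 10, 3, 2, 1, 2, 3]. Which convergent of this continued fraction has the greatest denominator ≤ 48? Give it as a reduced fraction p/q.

158/31

a_0 = 5: 5/1  (≤ bound)
a_1 = 10: 51/10  (≤ bound)
a_2 = 3: 158/31  (≤ bound)
a_3 = 2: 367/72  (> 48, stop)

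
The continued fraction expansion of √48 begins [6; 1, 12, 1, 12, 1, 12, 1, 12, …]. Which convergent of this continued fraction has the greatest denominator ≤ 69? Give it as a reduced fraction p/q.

97/14

List convergents until the denominator exceeds the bound:
a_0 = 6: 6/1  (≤ bound)
a_1 = 1: 7/1  (≤ bound)
a_2 = 12: 90/13  (≤ bound)
a_3 = 1: 97/14  (≤ bound)
a_4 = 12: 1254/181  (> 69, stop)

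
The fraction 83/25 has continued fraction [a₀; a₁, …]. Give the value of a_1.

3

83 ÷ 25 → quotient 3, remainder 8
25 ÷ 8 → quotient 3, remainder 1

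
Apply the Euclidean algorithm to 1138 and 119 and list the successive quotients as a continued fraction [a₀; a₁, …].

Repeatedly divide and take the remainder:
⌊1138/119⌋ = 9, remainder 67
⌊119/67⌋ = 1, remainder 52
⌊67/52⌋ = 1, remainder 15
⌊52/15⌋ = 3, remainder 7
⌊15/7⌋ = 2, remainder 1
⌊7/1⌋ = 7, remainder 0

[9; 1, 1, 3, 2, 7]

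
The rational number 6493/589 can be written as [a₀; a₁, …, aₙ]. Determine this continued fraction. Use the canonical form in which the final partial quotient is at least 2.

[11; 42, 14]

⌊6493/589⌋ = 11, remainder 14
⌊589/14⌋ = 42, remainder 1
⌊14/1⌋ = 14, remainder 0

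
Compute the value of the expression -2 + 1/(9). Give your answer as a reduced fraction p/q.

-17/9

a_0 = -2: -2/1
a_1 = 9: -17/9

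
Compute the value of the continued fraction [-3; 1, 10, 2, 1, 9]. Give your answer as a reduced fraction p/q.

-687/329

a_0 = -3: -3/1
a_1 = 1: -2/1
a_2 = 10: -23/11
a_3 = 2: -48/23
a_4 = 1: -71/34
a_5 = 9: -687/329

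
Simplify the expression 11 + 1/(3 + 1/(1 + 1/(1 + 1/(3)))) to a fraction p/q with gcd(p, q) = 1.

282/25

Use the convergent recurrence hₖ = aₖ·hₖ₋₁ + hₖ₋₂ (and likewise for the denominators kₖ):
a_0 = 11: 11/1
a_1 = 3: 34/3
a_2 = 1: 45/4
a_3 = 1: 79/7
a_4 = 3: 282/25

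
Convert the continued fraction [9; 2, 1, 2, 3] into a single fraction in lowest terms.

a_0 = 9: 9/1
a_1 = 2: 19/2
a_2 = 1: 28/3
a_3 = 2: 75/8
a_4 = 3: 253/27

253/27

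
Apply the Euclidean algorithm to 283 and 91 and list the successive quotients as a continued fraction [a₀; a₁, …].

⌊283/91⌋ = 3, remainder 10
⌊91/10⌋ = 9, remainder 1
⌊10/1⌋ = 10, remainder 0

[3; 9, 10]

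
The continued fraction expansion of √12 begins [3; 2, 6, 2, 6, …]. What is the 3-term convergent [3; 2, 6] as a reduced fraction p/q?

Start with 6.
2 + 1/(6/1) = 2 + 1/6 = 13/6
3 + 1/(13/6) = 3 + 6/13 = 45/13

45/13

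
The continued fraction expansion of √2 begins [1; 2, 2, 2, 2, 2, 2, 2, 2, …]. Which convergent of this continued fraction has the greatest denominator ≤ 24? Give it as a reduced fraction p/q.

17/12

List convergents until the denominator exceeds the bound:
a_0 = 1: 1/1  (≤ bound)
a_1 = 2: 3/2  (≤ bound)
a_2 = 2: 7/5  (≤ bound)
a_3 = 2: 17/12  (≤ bound)
a_4 = 2: 41/29  (> 24, stop)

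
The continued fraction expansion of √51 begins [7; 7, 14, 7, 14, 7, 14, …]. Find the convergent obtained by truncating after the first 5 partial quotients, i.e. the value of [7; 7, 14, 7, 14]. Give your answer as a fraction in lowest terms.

a_0 = 7: 7/1
a_1 = 7: 50/7
a_2 = 14: 707/99
a_3 = 7: 4999/700
a_4 = 14: 70693/9899

70693/9899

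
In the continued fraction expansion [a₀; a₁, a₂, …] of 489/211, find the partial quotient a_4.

Run the Euclidean algorithm, recording each quotient:
489 ÷ 211 → quotient 2, remainder 67
211 ÷ 67 → quotient 3, remainder 10
67 ÷ 10 → quotient 6, remainder 7
10 ÷ 7 → quotient 1, remainder 3
7 ÷ 3 → quotient 2, remainder 1

2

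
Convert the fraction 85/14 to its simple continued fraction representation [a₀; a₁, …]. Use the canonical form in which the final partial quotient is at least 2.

[6; 14]

Run the Euclidean algorithm, recording each quotient:
85 ÷ 14 → quotient 6, remainder 1
14 ÷ 1 → quotient 14, remainder 0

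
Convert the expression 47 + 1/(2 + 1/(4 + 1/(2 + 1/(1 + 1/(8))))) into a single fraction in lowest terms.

Compute successive convergents:
a_0 = 47: 47/1
a_1 = 2: 95/2
a_2 = 4: 427/9
a_3 = 2: 949/20
a_4 = 1: 1376/29
a_5 = 8: 11957/252

11957/252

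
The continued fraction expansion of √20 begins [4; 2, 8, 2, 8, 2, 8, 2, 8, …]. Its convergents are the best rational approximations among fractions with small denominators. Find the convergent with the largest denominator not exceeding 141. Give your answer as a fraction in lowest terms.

161/36

List convergents until the denominator exceeds the bound:
a_0 = 4: 4/1  (≤ bound)
a_1 = 2: 9/2  (≤ bound)
a_2 = 8: 76/17  (≤ bound)
a_3 = 2: 161/36  (≤ bound)
a_4 = 8: 1364/305  (> 141, stop)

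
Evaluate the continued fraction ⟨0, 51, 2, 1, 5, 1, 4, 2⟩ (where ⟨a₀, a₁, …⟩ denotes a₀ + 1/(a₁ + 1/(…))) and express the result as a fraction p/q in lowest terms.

214/10989

a_0 = 0: 0/1
a_1 = 51: 1/51
a_2 = 2: 2/103
a_3 = 1: 3/154
a_4 = 5: 17/873
a_5 = 1: 20/1027
a_6 = 4: 97/4981
a_7 = 2: 214/10989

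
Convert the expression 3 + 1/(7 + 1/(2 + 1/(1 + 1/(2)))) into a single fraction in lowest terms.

Work from the innermost term outward:
Start with 2.
1 + 1/(2/1) = 1 + 1/2 = 3/2
2 + 1/(3/2) = 2 + 2/3 = 8/3
7 + 1/(8/3) = 7 + 3/8 = 59/8
3 + 1/(59/8) = 3 + 8/59 = 185/59

185/59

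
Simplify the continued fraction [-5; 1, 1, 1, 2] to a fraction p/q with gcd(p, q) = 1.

a_0 = -5: -5/1
a_1 = 1: -4/1
a_2 = 1: -9/2
a_3 = 1: -13/3
a_4 = 2: -35/8

-35/8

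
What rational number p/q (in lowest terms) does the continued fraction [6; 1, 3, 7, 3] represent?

615/91

a_0 = 6: 6/1
a_1 = 1: 7/1
a_2 = 3: 27/4
a_3 = 7: 196/29
a_4 = 3: 615/91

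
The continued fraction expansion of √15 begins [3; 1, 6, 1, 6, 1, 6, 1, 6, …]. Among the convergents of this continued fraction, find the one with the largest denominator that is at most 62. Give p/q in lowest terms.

213/55

a_0 = 3: 3/1  (≤ bound)
a_1 = 1: 4/1  (≤ bound)
a_2 = 6: 27/7  (≤ bound)
a_3 = 1: 31/8  (≤ bound)
a_4 = 6: 213/55  (≤ bound)
a_5 = 1: 244/63  (> 62, stop)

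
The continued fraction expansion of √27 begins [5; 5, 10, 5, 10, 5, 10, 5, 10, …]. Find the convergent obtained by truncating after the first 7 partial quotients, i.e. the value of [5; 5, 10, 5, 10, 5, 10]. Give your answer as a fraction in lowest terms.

Start with 10.
5 + 1/(10/1) = 5 + 1/10 = 51/10
10 + 1/(51/10) = 10 + 10/51 = 520/51
5 + 1/(520/51) = 5 + 51/520 = 2651/520
10 + 1/(2651/520) = 10 + 520/2651 = 27030/2651
5 + 1/(27030/2651) = 5 + 2651/27030 = 137801/27030
5 + 1/(137801/27030) = 5 + 27030/137801 = 716035/137801

716035/137801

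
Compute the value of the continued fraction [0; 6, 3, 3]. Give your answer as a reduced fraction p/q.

10/63

Start with 3.
3 + 1/(3/1) = 3 + 1/3 = 10/3
6 + 1/(10/3) = 6 + 3/10 = 63/10
0 + 1/(63/10) = 0 + 10/63 = 10/63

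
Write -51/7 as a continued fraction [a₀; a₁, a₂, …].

-51 ÷ 7 → quotient -8, remainder 5
7 ÷ 5 → quotient 1, remainder 2
5 ÷ 2 → quotient 2, remainder 1
2 ÷ 1 → quotient 2, remainder 0

[-8; 1, 2, 2]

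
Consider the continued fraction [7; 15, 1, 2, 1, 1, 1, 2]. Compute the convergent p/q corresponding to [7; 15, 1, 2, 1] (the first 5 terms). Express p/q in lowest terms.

Work from the innermost term outward:
Start with 1.
2 + 1/(1/1) = 2 + 1/1 = 3/1
1 + 1/(3/1) = 1 + 1/3 = 4/3
15 + 1/(4/3) = 15 + 3/4 = 63/4
7 + 1/(63/4) = 7 + 4/63 = 445/63

445/63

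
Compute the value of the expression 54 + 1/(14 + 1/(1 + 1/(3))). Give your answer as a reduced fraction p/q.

3190/59

Start with 3.
1 + 1/(3/1) = 1 + 1/3 = 4/3
14 + 1/(4/3) = 14 + 3/4 = 59/4
54 + 1/(59/4) = 54 + 4/59 = 3190/59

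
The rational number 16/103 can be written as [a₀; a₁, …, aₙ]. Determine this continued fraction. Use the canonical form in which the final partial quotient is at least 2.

[0; 6, 2, 3, 2]

Repeatedly divide and take the remainder:
16 ÷ 103 → quotient 0, remainder 16
103 ÷ 16 → quotient 6, remainder 7
16 ÷ 7 → quotient 2, remainder 2
7 ÷ 2 → quotient 3, remainder 1
2 ÷ 1 → quotient 2, remainder 0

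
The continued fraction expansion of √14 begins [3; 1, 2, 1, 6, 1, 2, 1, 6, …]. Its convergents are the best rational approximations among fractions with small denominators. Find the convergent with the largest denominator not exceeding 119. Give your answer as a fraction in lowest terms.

333/89

a_0 = 3: 3/1  (≤ bound)
a_1 = 1: 4/1  (≤ bound)
a_2 = 2: 11/3  (≤ bound)
a_3 = 1: 15/4  (≤ bound)
a_4 = 6: 101/27  (≤ bound)
a_5 = 1: 116/31  (≤ bound)
a_6 = 2: 333/89  (≤ bound)
a_7 = 1: 449/120  (> 119, stop)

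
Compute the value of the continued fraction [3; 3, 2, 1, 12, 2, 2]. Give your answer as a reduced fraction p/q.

2161/655

Start with 2.
2 + 1/(2/1) = 2 + 1/2 = 5/2
12 + 1/(5/2) = 12 + 2/5 = 62/5
1 + 1/(62/5) = 1 + 5/62 = 67/62
2 + 1/(67/62) = 2 + 62/67 = 196/67
3 + 1/(196/67) = 3 + 67/196 = 655/196
3 + 1/(655/196) = 3 + 196/655 = 2161/655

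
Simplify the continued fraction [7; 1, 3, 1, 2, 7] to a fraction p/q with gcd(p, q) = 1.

802/103

a_0 = 7: 7/1
a_1 = 1: 8/1
a_2 = 3: 31/4
a_3 = 1: 39/5
a_4 = 2: 109/14
a_5 = 7: 802/103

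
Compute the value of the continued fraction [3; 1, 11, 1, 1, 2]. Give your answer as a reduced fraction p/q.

247/63

a_0 = 3: 3/1
a_1 = 1: 4/1
a_2 = 11: 47/12
a_3 = 1: 51/13
a_4 = 1: 98/25
a_5 = 2: 247/63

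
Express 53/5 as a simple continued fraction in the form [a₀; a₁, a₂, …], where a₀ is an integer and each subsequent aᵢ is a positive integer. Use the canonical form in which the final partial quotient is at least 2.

Run the Euclidean algorithm, recording each quotient:
53 = 10·5 + 3, so a_0 = 10
5 = 1·3 + 2, so a_1 = 1
3 = 1·2 + 1, so a_2 = 1
2 = 2·1 + 0, so a_3 = 2

[10; 1, 1, 2]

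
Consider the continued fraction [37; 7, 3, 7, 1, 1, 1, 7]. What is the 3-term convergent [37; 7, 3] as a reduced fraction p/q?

Collapse the nested fraction from the inside out:
Start with 3.
7 + 1/(3/1) = 7 + 1/3 = 22/3
37 + 1/(22/3) = 37 + 3/22 = 817/22

817/22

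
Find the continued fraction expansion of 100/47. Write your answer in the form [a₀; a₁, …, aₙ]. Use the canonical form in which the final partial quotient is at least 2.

[2; 7, 1, 5]

Run the Euclidean algorithm, recording each quotient:
100 ÷ 47 → quotient 2, remainder 6
47 ÷ 6 → quotient 7, remainder 5
6 ÷ 5 → quotient 1, remainder 1
5 ÷ 1 → quotient 5, remainder 0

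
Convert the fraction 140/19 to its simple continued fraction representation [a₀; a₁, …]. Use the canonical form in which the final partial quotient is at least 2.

[7; 2, 1, 2, 2]

140 = 7·19 + 7, so a_0 = 7
19 = 2·7 + 5, so a_1 = 2
7 = 1·5 + 2, so a_2 = 1
5 = 2·2 + 1, so a_3 = 2
2 = 2·1 + 0, so a_4 = 2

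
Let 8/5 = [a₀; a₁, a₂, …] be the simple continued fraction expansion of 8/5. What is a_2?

1

Apply division with remainder until the remainder is 0:
8 ÷ 5 → quotient 1, remainder 3
5 ÷ 3 → quotient 1, remainder 2
3 ÷ 2 → quotient 1, remainder 1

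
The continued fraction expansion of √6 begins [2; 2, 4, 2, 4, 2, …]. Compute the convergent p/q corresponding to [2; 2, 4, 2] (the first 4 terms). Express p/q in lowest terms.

Starting at the tail and folding back:
Start with 2.
4 + 1/(2/1) = 4 + 1/2 = 9/2
2 + 1/(9/2) = 2 + 2/9 = 20/9
2 + 1/(20/9) = 2 + 9/20 = 49/20

49/20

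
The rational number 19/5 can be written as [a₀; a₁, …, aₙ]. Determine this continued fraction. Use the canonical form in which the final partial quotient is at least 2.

Repeatedly divide and take the remainder:
19 ÷ 5 → quotient 3, remainder 4
5 ÷ 4 → quotient 1, remainder 1
4 ÷ 1 → quotient 4, remainder 0

[3; 1, 4]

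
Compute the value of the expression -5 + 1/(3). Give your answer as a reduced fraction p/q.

Starting at the tail and folding back:
Start with 3.
-5 + 1/(3/1) = -5 + 1/3 = -14/3

-14/3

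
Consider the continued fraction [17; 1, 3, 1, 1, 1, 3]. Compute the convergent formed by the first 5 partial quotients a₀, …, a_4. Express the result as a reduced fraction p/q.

160/9

Start with 1.
1 + 1/(1/1) = 1 + 1/1 = 2/1
3 + 1/(2/1) = 3 + 1/2 = 7/2
1 + 1/(7/2) = 1 + 2/7 = 9/7
17 + 1/(9/7) = 17 + 7/9 = 160/9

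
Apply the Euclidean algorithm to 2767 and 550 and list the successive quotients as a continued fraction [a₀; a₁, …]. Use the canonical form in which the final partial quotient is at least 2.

2767 ÷ 550 → quotient 5, remainder 17
550 ÷ 17 → quotient 32, remainder 6
17 ÷ 6 → quotient 2, remainder 5
6 ÷ 5 → quotient 1, remainder 1
5 ÷ 1 → quotient 5, remainder 0

[5; 32, 2, 1, 5]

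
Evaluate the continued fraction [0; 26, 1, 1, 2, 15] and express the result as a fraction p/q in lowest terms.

77/2048

Start with 15.
2 + 1/(15/1) = 2 + 1/15 = 31/15
1 + 1/(31/15) = 1 + 15/31 = 46/31
1 + 1/(46/31) = 1 + 31/46 = 77/46
26 + 1/(77/46) = 26 + 46/77 = 2048/77
0 + 1/(2048/77) = 0 + 77/2048 = 77/2048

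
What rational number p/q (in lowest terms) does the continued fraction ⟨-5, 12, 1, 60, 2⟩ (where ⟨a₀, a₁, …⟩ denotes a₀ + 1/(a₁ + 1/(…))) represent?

Start with 2.
60 + 1/(2/1) = 60 + 1/2 = 121/2
1 + 1/(121/2) = 1 + 2/121 = 123/121
12 + 1/(123/121) = 12 + 121/123 = 1597/123
-5 + 1/(1597/123) = -5 + 123/1597 = -7862/1597

-7862/1597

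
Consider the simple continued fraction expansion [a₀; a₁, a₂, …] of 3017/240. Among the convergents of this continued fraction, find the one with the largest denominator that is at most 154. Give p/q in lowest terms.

a_0 = 12: 12/1  (≤ bound)
a_1 = 1: 13/1  (≤ bound)
a_2 = 1: 25/2  (≤ bound)
a_3 = 3: 88/7  (≤ bound)
a_4 = 34: 3017/240  (> 154, stop)

88/7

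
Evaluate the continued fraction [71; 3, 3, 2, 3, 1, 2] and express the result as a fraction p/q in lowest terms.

Use the convergent recurrence hₖ = aₖ·hₖ₋₁ + hₖ₋₂ (and likewise for the denominators kₖ):
a_0 = 71: 71/1
a_1 = 3: 214/3
a_2 = 3: 713/10
a_3 = 2: 1640/23
a_4 = 3: 5633/79
a_5 = 1: 7273/102
a_6 = 2: 20179/283

20179/283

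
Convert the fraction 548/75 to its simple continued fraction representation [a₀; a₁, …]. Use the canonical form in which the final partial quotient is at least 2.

[7; 3, 3, 1, 5]

Repeatedly divide and take the remainder:
548 = 7·75 + 23, so a_0 = 7
75 = 3·23 + 6, so a_1 = 3
23 = 3·6 + 5, so a_2 = 3
6 = 1·5 + 1, so a_3 = 1
5 = 5·1 + 0, so a_4 = 5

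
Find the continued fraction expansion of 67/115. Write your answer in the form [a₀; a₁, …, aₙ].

67 ÷ 115 → quotient 0, remainder 67
115 ÷ 67 → quotient 1, remainder 48
67 ÷ 48 → quotient 1, remainder 19
48 ÷ 19 → quotient 2, remainder 10
19 ÷ 10 → quotient 1, remainder 9
10 ÷ 9 → quotient 1, remainder 1
9 ÷ 1 → quotient 9, remainder 0

[0; 1, 1, 2, 1, 1, 9]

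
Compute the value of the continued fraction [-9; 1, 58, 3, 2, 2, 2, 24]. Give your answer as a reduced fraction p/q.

-475817/59352

Start with 24.
2 + 1/(24/1) = 2 + 1/24 = 49/24
2 + 1/(49/24) = 2 + 24/49 = 122/49
2 + 1/(122/49) = 2 + 49/122 = 293/122
3 + 1/(293/122) = 3 + 122/293 = 1001/293
58 + 1/(1001/293) = 58 + 293/1001 = 58351/1001
1 + 1/(58351/1001) = 1 + 1001/58351 = 59352/58351
-9 + 1/(59352/58351) = -9 + 58351/59352 = -475817/59352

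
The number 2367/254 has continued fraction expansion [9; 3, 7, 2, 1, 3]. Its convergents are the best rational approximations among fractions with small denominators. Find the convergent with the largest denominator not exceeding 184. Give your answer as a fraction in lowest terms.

643/69

a_0 = 9: 9/1  (≤ bound)
a_1 = 3: 28/3  (≤ bound)
a_2 = 7: 205/22  (≤ bound)
a_3 = 2: 438/47  (≤ bound)
a_4 = 1: 643/69  (≤ bound)
a_5 = 3: 2367/254  (> 184, stop)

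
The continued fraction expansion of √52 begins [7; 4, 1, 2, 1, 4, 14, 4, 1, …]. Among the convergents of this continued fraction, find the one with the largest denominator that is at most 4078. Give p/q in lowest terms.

a_0 = 7: 7/1  (≤ bound)
a_1 = 4: 29/4  (≤ bound)
a_2 = 1: 36/5  (≤ bound)
a_3 = 2: 101/14  (≤ bound)
a_4 = 1: 137/19  (≤ bound)
a_5 = 4: 649/90  (≤ bound)
a_6 = 14: 9223/1279  (≤ bound)
a_7 = 4: 37541/5206  (> 4078, stop)

9223/1279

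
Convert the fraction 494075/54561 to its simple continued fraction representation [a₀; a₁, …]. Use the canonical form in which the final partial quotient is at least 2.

[9; 18, 32, 1, 1, 6, 7]

Repeatedly divide and take the remainder:
494075 ÷ 54561 → quotient 9, remainder 3026
54561 ÷ 3026 → quotient 18, remainder 93
3026 ÷ 93 → quotient 32, remainder 50
93 ÷ 50 → quotient 1, remainder 43
50 ÷ 43 → quotient 1, remainder 7
43 ÷ 7 → quotient 6, remainder 1
7 ÷ 1 → quotient 7, remainder 0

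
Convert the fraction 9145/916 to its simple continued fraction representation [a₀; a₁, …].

⌊9145/916⌋ = 9, remainder 901
⌊916/901⌋ = 1, remainder 15
⌊901/15⌋ = 60, remainder 1
⌊15/1⌋ = 15, remainder 0

[9; 1, 60, 15]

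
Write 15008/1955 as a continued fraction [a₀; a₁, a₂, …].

15008 ÷ 1955 → quotient 7, remainder 1323
1955 ÷ 1323 → quotient 1, remainder 632
1323 ÷ 632 → quotient 2, remainder 59
632 ÷ 59 → quotient 10, remainder 42
59 ÷ 42 → quotient 1, remainder 17
42 ÷ 17 → quotient 2, remainder 8
17 ÷ 8 → quotient 2, remainder 1
8 ÷ 1 → quotient 8, remainder 0

[7; 1, 2, 10, 1, 2, 2, 8]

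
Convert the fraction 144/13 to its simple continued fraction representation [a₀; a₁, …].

[11; 13]

Repeatedly divide and take the remainder:
144 = 11·13 + 1, so a_0 = 11
13 = 13·1 + 0, so a_1 = 13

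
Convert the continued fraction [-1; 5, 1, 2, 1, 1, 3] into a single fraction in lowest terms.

Start with 3.
1 + 1/(3/1) = 1 + 1/3 = 4/3
1 + 1/(4/3) = 1 + 3/4 = 7/4
2 + 1/(7/4) = 2 + 4/7 = 18/7
1 + 1/(18/7) = 1 + 7/18 = 25/18
5 + 1/(25/18) = 5 + 18/25 = 143/25
-1 + 1/(143/25) = -1 + 25/143 = -118/143

-118/143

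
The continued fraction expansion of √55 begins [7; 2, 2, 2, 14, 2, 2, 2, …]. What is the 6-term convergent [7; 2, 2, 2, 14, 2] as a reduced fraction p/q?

Work from the innermost term outward:
Start with 2.
14 + 1/(2/1) = 14 + 1/2 = 29/2
2 + 1/(29/2) = 2 + 2/29 = 60/29
2 + 1/(60/29) = 2 + 29/60 = 149/60
2 + 1/(149/60) = 2 + 60/149 = 358/149
7 + 1/(358/149) = 7 + 149/358 = 2655/358

2655/358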